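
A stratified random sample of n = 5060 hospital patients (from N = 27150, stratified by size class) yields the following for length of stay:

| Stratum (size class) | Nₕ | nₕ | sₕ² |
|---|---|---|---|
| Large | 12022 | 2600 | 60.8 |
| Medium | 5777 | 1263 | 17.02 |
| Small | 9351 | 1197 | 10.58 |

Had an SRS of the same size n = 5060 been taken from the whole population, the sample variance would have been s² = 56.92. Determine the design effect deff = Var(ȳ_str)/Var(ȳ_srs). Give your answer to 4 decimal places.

0.5446

Var(ȳ_str) = Σ Wₕ²(1−fₕ)sₕ²/nₕ with Wₕ = Nₕ/27150:
  Large: (12022/27150)²·(1−2600/12022)·60.8/2600 = 0.0035934399
  Medium: (5777/27150)²·(1−1263/5777)·17.02/1263 = 4.7673876 × 10^-4
  Small: (9351/27150)²·(1−1197/9351)·10.58/1197 = 9.1428293 × 10^-4
  → Var(ȳ_str) = 0.0049844616.
Var(ȳ_srs) = (1 − 5060/27150)·56.92/5060 = 0.0091525109.
deff = 0.0049844616 / 0.0091525109 = 0.5446.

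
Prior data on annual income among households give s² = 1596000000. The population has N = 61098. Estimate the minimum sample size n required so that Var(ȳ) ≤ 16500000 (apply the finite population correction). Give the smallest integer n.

97

Without fpc, n₀ = s²/D = 1596000000/16500000 = 96.7273.
With fpc, (1 − n/N)·s²/n ≤ D requires n ≥ n₀/(1 + n₀/N) = 96.7273/(1 + 96.7273/61098) = 96.5744.
Rounding up, n = 97.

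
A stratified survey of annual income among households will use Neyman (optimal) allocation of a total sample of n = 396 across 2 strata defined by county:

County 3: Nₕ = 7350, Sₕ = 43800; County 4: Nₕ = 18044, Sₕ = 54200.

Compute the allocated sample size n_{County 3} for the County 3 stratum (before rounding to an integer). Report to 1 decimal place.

Neyman allocation: nₕ = n·NₕSₕ / Σⱼ NⱼSⱼ.
Σ NⱼSⱼ = 7350·43800 + 18044·54200 = 1.2999148 × 10^9.
n_{County 3} = 396·7350·43800 / (1.2999148 × 10^9) = 98.1.

98.1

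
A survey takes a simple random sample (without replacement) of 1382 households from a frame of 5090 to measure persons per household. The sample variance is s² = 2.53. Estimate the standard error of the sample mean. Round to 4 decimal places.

Under SRS without replacement, Var(ȳ) = (1 − f)·s²/n with f = n/N = 1382/5090 = 0.27151277.
Var(ȳ) = (1 − 0.27151277)·2.53/1382 = 0.72848723·0.0018306802 = 0.0013336271.
SE(ȳ) = √(0.0013336271) = 0.0365.

0.0365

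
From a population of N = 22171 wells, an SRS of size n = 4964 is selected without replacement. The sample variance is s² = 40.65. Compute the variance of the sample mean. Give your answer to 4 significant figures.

Under SRS without replacement, Var(ȳ) = (1 − f)·s²/n with f = n/N = 4964/22171 = 0.22389608.
Var(ȳ) = (1 − 0.22389608)·40.65/4964 = 0.77610392·0.0081889605 = 0.0063554844.

0.006355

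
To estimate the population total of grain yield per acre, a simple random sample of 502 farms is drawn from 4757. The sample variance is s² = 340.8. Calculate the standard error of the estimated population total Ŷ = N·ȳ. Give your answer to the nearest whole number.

Var(Ŷ) = N²·Var(ȳ) = N²·(1 − n/N)·s²/n.
f = 502/4757 = 0.10552869; Var(ȳ) = 0.89447131·340.8/502 = 0.60724267.
Var(Ŷ) = 4757² · 0.60724267 = 1.3741324 × 10^7.
SE(Ŷ) = √(1.3741324 × 10^7) = 3707.

3707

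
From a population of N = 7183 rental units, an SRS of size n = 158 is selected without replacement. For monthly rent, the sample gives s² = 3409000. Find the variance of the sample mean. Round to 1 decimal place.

Under SRS without replacement, Var(ȳ) = (1 − f)·s²/n with f = n/N = 158/7183 = 0.02199638.
Var(ȳ) = (1 − 0.02199638)·3409000/158 = 0.97800362·21575.949 = 21101.357.

21101.4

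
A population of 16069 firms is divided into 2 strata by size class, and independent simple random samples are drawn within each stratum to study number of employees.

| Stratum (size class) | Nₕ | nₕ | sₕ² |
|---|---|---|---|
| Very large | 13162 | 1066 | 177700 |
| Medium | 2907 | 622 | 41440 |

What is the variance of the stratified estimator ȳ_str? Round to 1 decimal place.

104.5

Var(ȳ_str) = Σₕ Wₕ²(1 − fₕ)sₕ²/nₕ with Wₕ = Nₕ/N, N = 16069.
Very large: Wₕ = 0.81909266; term = 0.81909266²·(1 − 0.08099073)·177700/1066 = 102.78179.
Medium: Wₕ = 0.18090734; term = 0.18090734²·(1 − 0.21396629)·41440/622 = 1.7138898.
Sum = 104.49568.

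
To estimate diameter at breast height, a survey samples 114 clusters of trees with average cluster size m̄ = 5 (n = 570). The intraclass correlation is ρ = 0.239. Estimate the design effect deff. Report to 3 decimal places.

deff = 1 + (5 − 1)·0.239 = 1 + 0.956 = 1.956.

1.956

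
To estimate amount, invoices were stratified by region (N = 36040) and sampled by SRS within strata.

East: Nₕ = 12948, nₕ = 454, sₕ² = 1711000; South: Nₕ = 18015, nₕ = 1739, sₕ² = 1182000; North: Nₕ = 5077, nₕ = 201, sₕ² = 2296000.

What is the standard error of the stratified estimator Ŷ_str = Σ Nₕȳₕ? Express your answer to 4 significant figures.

1.045 × 10^6

Var(Ŷ_str) = Σₕ Nₕ²(1 − fₕ)sₕ²/nₕ.
East: 12948²·(1 − 454/12948)·1711000/454 = 6.0967495 × 10^11.
South: 18015²·(1 − 1739/18015)·1182000/1739 = 1.9929658 × 10^11.
North: 5077²·(1 − 201/5077)·2296000/201 = 2.827787 × 10^11.
Sum = 1.0917502 × 10^12.
SE = √(1.0917502 × 10^12) = 1.045 × 10^6.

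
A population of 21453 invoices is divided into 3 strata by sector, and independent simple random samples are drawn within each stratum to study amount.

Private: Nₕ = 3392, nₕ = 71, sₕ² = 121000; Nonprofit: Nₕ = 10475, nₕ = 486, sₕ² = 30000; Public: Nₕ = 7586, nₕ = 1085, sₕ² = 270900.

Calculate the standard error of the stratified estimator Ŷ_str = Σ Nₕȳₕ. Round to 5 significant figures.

Var(Ŷ_str) = Σₕ Nₕ²(1 − fₕ)sₕ²/nₕ.
Private: 3392²·(1 − 71/3392)·121000/71 = 1.9197812 × 10^10.
Nonprofit: 10475²·(1 − 486/10475)·30000/486 = 6.4589367 × 10^9.
Public: 7586²·(1 − 1085/7586)·270900/1085 = 1.2313238 × 10^10.
Sum = 3.7969987 × 10^10.
SE = √(3.7969987 × 10^10) = 194860.

194860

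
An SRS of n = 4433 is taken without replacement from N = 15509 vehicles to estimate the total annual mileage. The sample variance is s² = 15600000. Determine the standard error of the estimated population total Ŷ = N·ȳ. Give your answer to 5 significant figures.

Var(Ŷ) = N²·Var(ȳ) = N²·(1 − n/N)·s²/n.
f = 4433/15509 = 0.28583403; Var(ȳ) = 0.71416597·15600000/4433 = 2513.194.
Var(Ŷ) = 15509² · 2513.194 = 6.0449624 × 10^11.
SE(Ŷ) = √(6.0449624 × 10^11) = 777490.

777490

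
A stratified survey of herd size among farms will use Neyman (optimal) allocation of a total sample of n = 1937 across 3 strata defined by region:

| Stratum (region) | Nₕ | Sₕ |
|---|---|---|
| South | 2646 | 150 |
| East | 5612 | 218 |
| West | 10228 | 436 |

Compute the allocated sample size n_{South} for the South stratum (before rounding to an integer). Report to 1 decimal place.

Neyman allocation: nₕ = n·NₕSₕ / Σⱼ NⱼSⱼ.
Σ NⱼSⱼ = 2646·150 + 5612·218 + 10228·436 = 6.079724 × 10^6.
n_{South} = 1937·2646·150 / (6.079724 × 10^6) = 126.5.

126.5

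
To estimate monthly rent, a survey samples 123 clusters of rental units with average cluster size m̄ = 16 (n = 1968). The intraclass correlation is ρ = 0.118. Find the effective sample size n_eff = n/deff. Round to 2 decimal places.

710.47

deff = 1 + (16 − 1)·0.118 = 1 + 1.77 = 2.77.
n_eff = 1968 / 2.77 = 710.47.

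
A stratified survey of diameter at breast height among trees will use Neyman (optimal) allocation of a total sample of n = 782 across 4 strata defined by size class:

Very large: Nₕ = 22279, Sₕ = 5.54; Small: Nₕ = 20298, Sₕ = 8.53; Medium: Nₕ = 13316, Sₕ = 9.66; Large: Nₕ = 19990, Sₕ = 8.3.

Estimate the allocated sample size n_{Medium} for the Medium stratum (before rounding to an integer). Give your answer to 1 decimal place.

Neyman allocation: nₕ = n·NₕSₕ / Σⱼ NⱼSⱼ.
Σ NⱼSⱼ = 22279·5.54 + 20298·8.53 + 13316·9.66 + 19990·8.3 = 591117.16.
n_{Medium} = 782·13316·9.66 / 591117.16 = 170.2.

170.2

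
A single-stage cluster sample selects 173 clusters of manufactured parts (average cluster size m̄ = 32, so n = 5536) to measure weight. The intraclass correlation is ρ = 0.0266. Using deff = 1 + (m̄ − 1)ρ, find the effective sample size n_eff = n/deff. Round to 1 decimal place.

3034.1

deff = 1 + (32 − 1)·0.0266 = 1 + 0.8246 = 1.8246.
n_eff = 5536 / 1.8246 = 3034.1.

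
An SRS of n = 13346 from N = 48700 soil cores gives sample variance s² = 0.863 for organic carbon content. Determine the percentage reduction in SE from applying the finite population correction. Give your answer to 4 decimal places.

14.7970

f = n/N = 13346/48700 = 0.27404517.
SE_no-fpc = √(s²/n) = 0.0080413662; SE_fpc = √((1−f)s²/n) = 0.0068514838.
Ratio = √(1−f) = 0.85202983. Reduction = 100·(1 − 0.85202983) = 14.7970%.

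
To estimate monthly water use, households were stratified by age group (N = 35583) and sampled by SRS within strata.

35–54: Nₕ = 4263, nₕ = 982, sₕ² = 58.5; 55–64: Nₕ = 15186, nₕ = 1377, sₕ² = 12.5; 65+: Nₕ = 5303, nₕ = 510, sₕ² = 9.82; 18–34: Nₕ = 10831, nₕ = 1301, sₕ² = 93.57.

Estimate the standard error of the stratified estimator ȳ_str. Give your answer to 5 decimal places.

Var(ȳ_str) = Σₕ Wₕ²(1 − fₕ)sₕ²/nₕ with Wₕ = Nₕ/N, N = 35583.
35–54: Wₕ = 0.11980440; term = 0.11980440²·(1 − 0.23035421)·58.5/982 = 6.5808322 × 10^-4.
55–64: Wₕ = 0.42677683; term = 0.42677683²·(1 − 0.09067562)·12.5/1377 = 0.0015034763.
65+: Wₕ = 0.14903184; term = 0.14903184²·(1 − 0.09617198)·9.82/510 = 3.8653182 × 10^-4.
18–34: Wₕ = 0.30438693; term = 0.30438693²·(1 − 0.12011818)·93.57/1301 = 0.005863213.
Sum = 0.0084113043.
SE = √(0.0084113043) = 0.09171.

0.09171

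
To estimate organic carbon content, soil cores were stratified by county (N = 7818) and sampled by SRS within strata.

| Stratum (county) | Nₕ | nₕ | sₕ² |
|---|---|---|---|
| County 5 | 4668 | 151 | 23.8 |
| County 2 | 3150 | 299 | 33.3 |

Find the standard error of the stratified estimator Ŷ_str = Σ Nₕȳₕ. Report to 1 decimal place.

Var(Ŷ_str) = Σₕ Nₕ²(1 − fₕ)sₕ²/nₕ.
County 5: 4668²·(1 − 151/4668)·23.8/151 = 3.3233872 × 10^6.
County 2: 3150²·(1 − 299/3150)·33.3/299 = 1.0001861 × 10^6.
Sum = 4.3235733 × 10^6.
SE = √(4.3235733 × 10^6) = 2079.3.

2079.3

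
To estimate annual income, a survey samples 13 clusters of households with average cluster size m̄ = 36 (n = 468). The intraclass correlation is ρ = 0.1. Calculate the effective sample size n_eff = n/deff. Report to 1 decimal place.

104.0

deff = 1 + (36 − 1)·0.1 = 1 + 3.5 = 4.5.
n_eff = 468 / 4.5 = 104.0.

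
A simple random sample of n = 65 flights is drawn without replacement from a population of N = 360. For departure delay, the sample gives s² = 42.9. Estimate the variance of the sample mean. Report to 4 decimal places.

Under SRS without replacement, Var(ȳ) = (1 − f)·s²/n with f = n/N = 65/360 = 0.18055556.
Var(ȳ) = (1 − 0.18055556)·42.9/65 = 0.81944444·0.66 = 0.54083333.

0.5408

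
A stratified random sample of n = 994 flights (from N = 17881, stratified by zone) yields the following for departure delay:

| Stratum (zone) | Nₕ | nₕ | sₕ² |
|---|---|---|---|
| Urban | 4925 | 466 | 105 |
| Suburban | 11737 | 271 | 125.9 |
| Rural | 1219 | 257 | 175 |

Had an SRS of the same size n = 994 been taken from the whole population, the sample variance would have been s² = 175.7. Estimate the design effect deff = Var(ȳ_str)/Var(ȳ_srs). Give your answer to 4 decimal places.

Var(ȳ_str) = Σ Wₕ²(1−fₕ)sₕ²/nₕ with Wₕ = Nₕ/17881:
  Urban: (4925/17881)²·(1−466/4925)·105/466 = 0.01547617
  Suburban: (11737/17881)²·(1−271/11737)·125.9/271 = 0.19554282
  Rural: (1219/17881)²·(1−257/1219)·175/257 = 0.0024974689
  → Var(ȳ_str) = 0.21351646.
Var(ȳ_srs) = (1 − 994/17881)·175.7/994 = 0.16693449.
deff = 0.21351646 / 0.16693449 = 1.2790.

1.2790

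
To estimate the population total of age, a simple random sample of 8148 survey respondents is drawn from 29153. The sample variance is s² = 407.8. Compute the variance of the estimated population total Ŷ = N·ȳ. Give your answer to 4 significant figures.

3.065 × 10^7

Var(Ŷ) = N²·Var(ȳ) = N²·(1 − n/N)·s²/n.
f = 8148/29153 = 0.27949096; Var(ȳ) = 0.72050904·407.8/8148 = 0.036060823.
Var(Ŷ) = 29153² · 0.036060823 = 3.0648 × 10^7.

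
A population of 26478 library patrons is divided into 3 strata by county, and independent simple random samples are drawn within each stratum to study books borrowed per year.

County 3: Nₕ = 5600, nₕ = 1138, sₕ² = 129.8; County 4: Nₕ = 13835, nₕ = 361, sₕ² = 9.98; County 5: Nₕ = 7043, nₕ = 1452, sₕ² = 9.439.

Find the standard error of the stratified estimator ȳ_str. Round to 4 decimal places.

0.1085

Var(ȳ_str) = Σₕ Wₕ²(1 − fₕ)sₕ²/nₕ with Wₕ = Nₕ/N, N = 26478.
County 3: Wₕ = 0.21149634; term = 0.21149634²·(1 − 0.20321429)·129.8/1138 = 0.0040651789.
County 4: Wₕ = 0.52250925; term = 0.52250925²·(1 − 0.02609324)·9.98/361 = 0.0073506999.
County 5: Wₕ = 0.26599441; term = 0.26599441²·(1 − 0.20616215)·9.439/1452 = 3.6512048 × 10^-4.
Sum = 0.011780999.
SE = √(0.011780999) = 0.1085.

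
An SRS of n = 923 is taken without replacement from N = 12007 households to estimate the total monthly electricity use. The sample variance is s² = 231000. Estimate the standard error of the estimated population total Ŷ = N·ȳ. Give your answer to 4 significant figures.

Var(Ŷ) = N²·Var(ȳ) = N²·(1 − n/N)·s²/n.
f = 923/12007 = 0.07687182; Var(ȳ) = 0.92312818·231000/923 = 231.03208.
Var(Ŷ) = 12007² · 231.03208 = 3.3307444 × 10^10.
SE(Ŷ) = √(3.3307444 × 10^10) = 182500.

182500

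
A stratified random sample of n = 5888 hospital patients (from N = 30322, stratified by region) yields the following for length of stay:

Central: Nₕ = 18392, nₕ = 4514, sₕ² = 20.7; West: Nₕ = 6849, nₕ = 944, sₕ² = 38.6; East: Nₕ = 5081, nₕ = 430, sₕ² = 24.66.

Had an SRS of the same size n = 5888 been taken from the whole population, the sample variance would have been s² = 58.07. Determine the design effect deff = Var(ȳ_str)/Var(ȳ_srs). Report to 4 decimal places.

Var(ȳ_str) = Σ Wₕ²(1−fₕ)sₕ²/nₕ with Wₕ = Nₕ/30322:
  Central: (18392/30322)²·(1−4514/18392)·20.7/4514 = 0.0012730602
  West: (6849/30322)²·(1−944/6849)·38.6/944 = 0.0017986501
  East: (5081/30322)²·(1−430/5081)·24.66/430 = 0.0014740237
  → Var(ȳ_str) = 0.004545734.
Var(ȳ_srs) = (1 − 5888/30322)·58.07/5888 = 0.0079473209.
deff = 0.004545734 / 0.0079473209 = 0.5720.

0.5720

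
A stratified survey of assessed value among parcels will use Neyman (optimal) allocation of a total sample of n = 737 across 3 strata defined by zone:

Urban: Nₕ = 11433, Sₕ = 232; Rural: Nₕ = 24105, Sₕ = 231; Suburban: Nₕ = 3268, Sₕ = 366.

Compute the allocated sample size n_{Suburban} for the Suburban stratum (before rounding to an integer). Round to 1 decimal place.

93.6

Neyman allocation: nₕ = n·NₕSₕ / Σⱼ NⱼSⱼ.
Σ NⱼSⱼ = 11433·232 + 24105·231 + 3268·366 = 9.416799 × 10^6.
n_{Suburban} = 737·3268·366 / (9.416799 × 10^6) = 93.6.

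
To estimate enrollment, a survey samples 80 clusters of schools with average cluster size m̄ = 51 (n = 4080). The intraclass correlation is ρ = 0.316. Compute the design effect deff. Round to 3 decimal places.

16.800

deff = 1 + (51 − 1)·0.316 = 1 + 15.8 = 16.8.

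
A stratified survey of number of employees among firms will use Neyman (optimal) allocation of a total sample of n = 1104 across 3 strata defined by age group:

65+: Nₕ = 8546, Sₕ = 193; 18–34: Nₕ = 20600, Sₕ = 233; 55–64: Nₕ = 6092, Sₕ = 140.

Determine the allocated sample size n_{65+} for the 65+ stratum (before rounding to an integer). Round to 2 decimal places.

Neyman allocation: nₕ = n·NₕSₕ / Σⱼ NⱼSⱼ.
Σ NⱼSⱼ = 8546·193 + 20600·233 + 6092·140 = 7.302058 × 10^6.
n_{65+} = 1104·8546·193 / (7.302058 × 10^6) = 249.37.

249.37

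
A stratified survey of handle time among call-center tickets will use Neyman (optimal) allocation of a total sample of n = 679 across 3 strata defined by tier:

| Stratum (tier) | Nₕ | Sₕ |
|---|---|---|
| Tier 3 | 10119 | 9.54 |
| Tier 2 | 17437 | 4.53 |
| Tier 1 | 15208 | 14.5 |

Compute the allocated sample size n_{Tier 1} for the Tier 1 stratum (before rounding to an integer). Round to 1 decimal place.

378.1

Neyman allocation: nₕ = n·NₕSₕ / Σⱼ NⱼSⱼ.
Σ NⱼSⱼ = 10119·9.54 + 17437·4.53 + 15208·14.5 = 396040.87.
n_{Tier 1} = 679·15208·14.5 / 396040.87 = 378.1.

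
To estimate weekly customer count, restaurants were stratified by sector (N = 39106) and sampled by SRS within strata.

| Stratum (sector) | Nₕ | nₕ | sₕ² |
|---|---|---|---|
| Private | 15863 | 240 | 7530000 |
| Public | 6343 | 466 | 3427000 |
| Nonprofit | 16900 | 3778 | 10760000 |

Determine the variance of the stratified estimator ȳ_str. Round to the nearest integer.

Var(ȳ_str) = Σₕ Wₕ²(1 − fₕ)sₕ²/nₕ with Wₕ = Nₕ/N, N = 39106.
Private: Wₕ = 0.40564108; term = 0.40564108²·(1 − 0.01512955)·7530000/240 = 5084.4818.
Public: Wₕ = 0.16220017; term = 0.16220017²·(1 − 0.07346681)·3427000/466 = 179.26347.
Nonprofit: Wₕ = 0.43215875; term = 0.43215875²·(1 − 0.22355030)·10760000/3778 = 413.0002.
Sum = 5676.7455.

5677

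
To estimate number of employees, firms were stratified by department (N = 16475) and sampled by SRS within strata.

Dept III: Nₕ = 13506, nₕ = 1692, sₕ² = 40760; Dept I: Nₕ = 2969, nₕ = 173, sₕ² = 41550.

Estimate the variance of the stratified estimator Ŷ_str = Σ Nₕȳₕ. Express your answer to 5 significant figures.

Var(Ŷ_str) = Σₕ Nₕ²(1 − fₕ)sₕ²/nₕ.
Dept III: 13506²·(1 − 1692/13506)·40760/1692 = 3.8437712 × 10^9.
Dept I: 2969²·(1 − 173/2969)·41550/173 = 1.9937573 × 10^9.
Sum = 5.8375285 × 10^9.

5.8375 × 10^9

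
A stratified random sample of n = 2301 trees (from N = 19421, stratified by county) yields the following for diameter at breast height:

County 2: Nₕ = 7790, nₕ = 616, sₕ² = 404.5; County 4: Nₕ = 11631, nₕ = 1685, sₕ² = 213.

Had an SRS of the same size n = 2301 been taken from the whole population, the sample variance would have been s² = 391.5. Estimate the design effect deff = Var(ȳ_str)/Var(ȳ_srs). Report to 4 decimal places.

Var(ȳ_str) = Σ Wₕ²(1−fₕ)sₕ²/nₕ with Wₕ = Nₕ/19421:
  County 2: (7790/19421)²·(1−616/7790)·404.5/616 = 0.09729566
  County 4: (11631/19421)²·(1−1685/11631)·213/1685 = 0.038770556
  → Var(ȳ_str) = 0.13606622.
Var(ȳ_srs) = (1 − 2301/19421)·391.5/2301 = 0.14998482.
deff = 0.13606622 / 0.14998482 = 0.9072.

0.9072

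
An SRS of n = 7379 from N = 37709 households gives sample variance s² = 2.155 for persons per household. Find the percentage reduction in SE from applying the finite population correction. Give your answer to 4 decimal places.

f = n/N = 7379/37709 = 0.19568273.
SE_no-fpc = √(s²/n) = 0.017089324; SE_fpc = √((1−f)s²/n) = 0.015326344.
Ratio = √(1−f) = 0.89683737. Reduction = 100·(1 − 0.89683737) = 10.3163%.

10.3163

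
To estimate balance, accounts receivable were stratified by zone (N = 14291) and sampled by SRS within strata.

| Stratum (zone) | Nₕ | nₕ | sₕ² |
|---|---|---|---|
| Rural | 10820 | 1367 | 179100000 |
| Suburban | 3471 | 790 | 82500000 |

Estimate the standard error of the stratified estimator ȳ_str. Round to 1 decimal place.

Var(ȳ_str) = Σₕ Wₕ²(1 − fₕ)sₕ²/nₕ with Wₕ = Nₕ/N, N = 14291.
Rural: Wₕ = 0.75711987; term = 0.75711987²·(1 − 0.12634011)·179100000/1367 = 65614.338.
Suburban: Wₕ = 0.24288013; term = 0.24288013²·(1 − 0.22760012)·82500000/790 = 4758.3134.
Sum = 70372.651.
SE = √(70372.651) = 265.3.

265.3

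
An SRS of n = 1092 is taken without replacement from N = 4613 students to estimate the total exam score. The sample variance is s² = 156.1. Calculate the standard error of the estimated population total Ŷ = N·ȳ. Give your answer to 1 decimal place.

1523.8

Var(Ŷ) = N²·Var(ȳ) = N²·(1 − n/N)·s²/n.
f = 1092/4613 = 0.23672231; Var(ȳ) = 0.76327769·156.1/1092 = 0.10910957.
Var(Ŷ) = 4613² · 0.10910957 = 2.3218264 × 10^6.
SE(Ŷ) = √(2.3218264 × 10^6) = 1523.8.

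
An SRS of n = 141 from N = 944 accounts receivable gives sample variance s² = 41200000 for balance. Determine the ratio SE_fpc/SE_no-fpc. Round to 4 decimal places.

0.9223

f = n/N = 141/944 = 0.14936441.
SE_no-fpc = √(s²/n) = 540.55396; SE_fpc = √((1−f)s²/n) = 498.55242.
Ratio = √(1−f) = 0.92229908.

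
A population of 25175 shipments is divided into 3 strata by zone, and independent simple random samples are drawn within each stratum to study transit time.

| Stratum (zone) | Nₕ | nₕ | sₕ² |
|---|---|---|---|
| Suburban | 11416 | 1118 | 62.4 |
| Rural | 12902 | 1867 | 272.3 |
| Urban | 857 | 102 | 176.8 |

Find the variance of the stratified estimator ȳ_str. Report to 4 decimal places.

Var(ȳ_str) = Σₕ Wₕ²(1 − fₕ)sₕ²/nₕ with Wₕ = Nₕ/N, N = 25175.
Suburban: Wₕ = 0.45346574; term = 0.45346574²·(1 − 0.09793273)·62.4/1118 = 0.010353106.
Rural: Wₕ = 0.51249255; term = 0.51249255²·(1 − 0.14470625)·272.3/1867 = 0.03276376.
Urban: Wₕ = 0.03404171; term = 0.03404171²·(1 − 0.11901984)·176.8/102 = 0.0017695829.
Sum = 0.044886449.

0.0449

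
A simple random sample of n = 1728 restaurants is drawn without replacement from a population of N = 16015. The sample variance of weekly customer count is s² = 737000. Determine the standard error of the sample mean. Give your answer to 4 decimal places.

19.5060

Under SRS without replacement, Var(ȳ) = (1 − f)·s²/n with f = n/N = 1728/16015 = 0.10789884.
Var(ȳ) = (1 − 0.10789884)·737000/1728 = 0.89210116·426.50463 = 380.48527.
SE(ȳ) = √(380.48527) = 19.5060.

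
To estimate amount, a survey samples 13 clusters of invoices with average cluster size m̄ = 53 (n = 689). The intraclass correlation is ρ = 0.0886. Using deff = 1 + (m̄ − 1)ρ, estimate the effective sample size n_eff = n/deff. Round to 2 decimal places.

122.88

deff = 1 + (53 − 1)·0.0886 = 1 + 4.6072 = 5.6072.
n_eff = 689 / 5.6072 = 122.88.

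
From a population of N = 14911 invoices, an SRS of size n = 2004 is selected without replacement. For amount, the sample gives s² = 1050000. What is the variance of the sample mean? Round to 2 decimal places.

453.53

Under SRS without replacement, Var(ȳ) = (1 − f)·s²/n with f = n/N = 2004/14911 = 0.13439742.
Var(ȳ) = (1 − 0.13439742)·1050000/2004 = 0.86560258·523.9521 = 453.53428.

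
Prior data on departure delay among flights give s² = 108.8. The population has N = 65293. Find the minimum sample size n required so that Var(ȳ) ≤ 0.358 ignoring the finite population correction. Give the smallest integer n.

304

Without fpc, n₀ = s²/D = 108.8/0.358 = 303.9106.
Rounding up, n = 304.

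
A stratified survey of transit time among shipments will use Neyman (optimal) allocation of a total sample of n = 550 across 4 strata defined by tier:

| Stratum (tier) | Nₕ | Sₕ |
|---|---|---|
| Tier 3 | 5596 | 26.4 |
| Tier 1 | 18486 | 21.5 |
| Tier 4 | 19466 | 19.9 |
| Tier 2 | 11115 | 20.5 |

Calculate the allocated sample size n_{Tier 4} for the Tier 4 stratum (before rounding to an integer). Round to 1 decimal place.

Neyman allocation: nₕ = n·NₕSₕ / Σⱼ NⱼSⱼ.
Σ NⱼSⱼ = 5596·26.4 + 18486·21.5 + 19466·19.9 + 11115·20.5 = 1.1604143 × 10^6.
n_{Tier 4} = 550·19466·19.9 / (1.1604143 × 10^6) = 183.6.

183.6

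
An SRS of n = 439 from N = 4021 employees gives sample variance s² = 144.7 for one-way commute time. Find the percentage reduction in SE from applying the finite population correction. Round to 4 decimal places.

f = n/N = 439/4021 = 0.10917682.
SE_no-fpc = √(s²/n) = 0.57411911; SE_fpc = √((1−f)s²/n) = 0.54187331.
Ratio = √(1−f) = 0.94383430. Reduction = 100·(1 − 0.94383430) = 5.6166%.

5.6166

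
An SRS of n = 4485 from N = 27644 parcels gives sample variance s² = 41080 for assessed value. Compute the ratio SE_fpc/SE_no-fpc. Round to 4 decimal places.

0.9153

f = n/N = 4485/27644 = 0.16224135.
SE_no-fpc = √(s²/n) = 3.0264534; SE_fpc = √((1−f)s²/n) = 2.7700873.
Ratio = √(1−f) = 0.91529156.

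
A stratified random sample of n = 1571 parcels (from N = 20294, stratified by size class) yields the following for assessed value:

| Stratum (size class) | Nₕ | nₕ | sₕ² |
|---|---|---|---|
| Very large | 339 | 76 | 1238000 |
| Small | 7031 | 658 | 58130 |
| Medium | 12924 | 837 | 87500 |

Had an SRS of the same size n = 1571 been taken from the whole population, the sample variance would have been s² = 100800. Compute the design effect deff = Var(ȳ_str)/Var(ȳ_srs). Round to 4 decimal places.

Var(ȳ_str) = Σ Wₕ²(1−fₕ)sₕ²/nₕ with Wₕ = Nₕ/20294:
  Very large: (339/20294)²·(1−76/339)·1238000/76 = 3.5263644
  Small: (7031/20294)²·(1−658/7031)·58130/658 = 9.6116984
  Medium: (12924/20294)²·(1−837/12924)·87500/837 = 39.651786
  → Var(ȳ_str) = 52.789849.
Var(ȳ_srs) = (1 − 1571/20294)·100800/1571 = 59.195968.
deff = 52.789849 / 59.195968 = 0.8918.

0.8918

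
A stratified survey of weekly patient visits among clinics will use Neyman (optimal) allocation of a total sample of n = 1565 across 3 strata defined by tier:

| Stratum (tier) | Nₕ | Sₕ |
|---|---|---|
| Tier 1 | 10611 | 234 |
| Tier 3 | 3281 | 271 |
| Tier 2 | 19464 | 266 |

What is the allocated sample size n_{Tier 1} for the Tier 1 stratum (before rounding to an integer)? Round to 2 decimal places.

Neyman allocation: nₕ = n·NₕSₕ / Σⱼ NⱼSⱼ.
Σ NⱼSⱼ = 10611·234 + 3281·271 + 19464·266 = 8.549549 × 10^6.
n_{Tier 1} = 1565·10611·234 / (8.549549 × 10^6) = 454.51.

454.51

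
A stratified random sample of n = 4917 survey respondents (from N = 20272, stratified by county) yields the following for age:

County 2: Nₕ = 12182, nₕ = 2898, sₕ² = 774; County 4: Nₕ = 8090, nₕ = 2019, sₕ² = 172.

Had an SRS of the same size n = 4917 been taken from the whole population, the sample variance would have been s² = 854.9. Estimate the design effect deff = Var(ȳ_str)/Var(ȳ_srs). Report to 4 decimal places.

0.6354

Var(ȳ_str) = Σ Wₕ²(1−fₕ)sₕ²/nₕ with Wₕ = Nₕ/20272:
  County 2: (12182/20272)²·(1−2898/12182)·774/2898 = 0.073502669
  County 4: (8090/20272)²·(1−2019/8090)·172/2019 = 0.010181404
  → Var(ȳ_str) = 0.083684073.
Var(ȳ_srs) = (1 − 4917/20272)·854.9/4917 = 0.13169471.
deff = 0.083684073 / 0.13169471 = 0.6354.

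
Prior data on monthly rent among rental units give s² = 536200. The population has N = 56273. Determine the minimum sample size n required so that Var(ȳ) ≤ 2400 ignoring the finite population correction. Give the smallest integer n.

224

Without fpc, n₀ = s²/D = 536200/2400 = 223.4167.
Rounding up, n = 224.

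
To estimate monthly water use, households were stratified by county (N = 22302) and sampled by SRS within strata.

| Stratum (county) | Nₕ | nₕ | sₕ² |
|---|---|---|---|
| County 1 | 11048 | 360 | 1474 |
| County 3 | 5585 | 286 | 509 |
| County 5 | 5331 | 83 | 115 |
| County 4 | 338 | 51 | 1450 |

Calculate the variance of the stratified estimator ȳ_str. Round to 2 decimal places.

Var(ȳ_str) = Σₕ Wₕ²(1 − fₕ)sₕ²/nₕ with Wₕ = Nₕ/N, N = 22302.
County 1: Wₕ = 0.49538158; term = 0.49538158²·(1 − 0.03258508)·1474/360 = 0.97204746.
County 3: Wₕ = 0.25042597; term = 0.25042597²·(1 − 0.05120859)·509/286 = 0.10589641.
County 5: Wₕ = 0.23903686; term = 0.23903686²·(1 − 0.01556931)·115/83 = 0.077935376.
County 4: Wₕ = 0.01515559; term = 0.01515559²·(1 − 0.15088757)·1450/51 = 0.0055450926.
Sum = 1.1614243.

1.16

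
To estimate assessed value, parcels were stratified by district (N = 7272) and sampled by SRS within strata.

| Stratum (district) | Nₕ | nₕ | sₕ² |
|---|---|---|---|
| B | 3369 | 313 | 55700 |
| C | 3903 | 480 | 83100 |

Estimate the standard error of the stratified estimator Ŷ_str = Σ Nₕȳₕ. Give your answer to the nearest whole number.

Var(Ŷ_str) = Σₕ Nₕ²(1 − fₕ)sₕ²/nₕ.
B: 3369²·(1 − 313/3369)·55700/313 = 1.8321677 × 10^9.
C: 3903²·(1 − 480/3903)·83100/480 = 2.3129446 × 10^9.
Sum = 4.1451123 × 10^9.
SE = √(4.1451123 × 10^9) = 64383.

64383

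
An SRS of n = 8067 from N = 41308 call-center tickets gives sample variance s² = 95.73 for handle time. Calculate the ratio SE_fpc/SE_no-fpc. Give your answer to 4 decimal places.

f = n/N = 8067/41308 = 0.19528905.
SE_no-fpc = √(s²/n) = 0.10893514; SE_fpc = √((1−f)s²/n) = 0.097721012.
Ratio = √(1−f) = 0.89705683.

0.8971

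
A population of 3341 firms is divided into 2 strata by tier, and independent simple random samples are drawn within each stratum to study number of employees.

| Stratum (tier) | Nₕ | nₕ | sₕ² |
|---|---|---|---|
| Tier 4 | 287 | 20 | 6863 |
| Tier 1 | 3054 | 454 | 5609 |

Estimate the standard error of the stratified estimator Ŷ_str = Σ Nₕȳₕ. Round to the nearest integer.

11153

Var(Ŷ_str) = Σₕ Nₕ²(1 − fₕ)sₕ²/nₕ.
Tier 4: 287²·(1 − 20/287)·6863/20 = 2.6295241 × 10^7.
Tier 1: 3054²·(1 − 454/3054)·5609/454 = 9.8100669 × 10^7.
Sum = 1.2439591 × 10^8.
SE = √(1.2439591 × 10^8) = 11153.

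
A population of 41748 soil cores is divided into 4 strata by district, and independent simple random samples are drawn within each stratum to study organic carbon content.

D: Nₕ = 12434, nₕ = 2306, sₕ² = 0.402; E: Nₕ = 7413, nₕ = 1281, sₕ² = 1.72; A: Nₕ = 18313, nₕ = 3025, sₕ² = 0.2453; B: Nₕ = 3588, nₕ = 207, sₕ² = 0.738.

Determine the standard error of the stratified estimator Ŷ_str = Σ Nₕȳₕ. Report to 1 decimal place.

385.9

Var(Ŷ_str) = Σₕ Nₕ²(1 − fₕ)sₕ²/nₕ.
D: 12434²·(1 − 2306/12434)·0.402/2306 = 21953.376.
E: 7413²·(1 − 1281/7413)·1.72/1281 = 61034.51.
A: 18313²·(1 − 3025/18313)·0.2453/3025 = 22702.952.
B: 3588²·(1 − 207/3588)·0.738/207 = 43249.752.
Sum = 148940.59.
SE = √(148940.59) = 385.9.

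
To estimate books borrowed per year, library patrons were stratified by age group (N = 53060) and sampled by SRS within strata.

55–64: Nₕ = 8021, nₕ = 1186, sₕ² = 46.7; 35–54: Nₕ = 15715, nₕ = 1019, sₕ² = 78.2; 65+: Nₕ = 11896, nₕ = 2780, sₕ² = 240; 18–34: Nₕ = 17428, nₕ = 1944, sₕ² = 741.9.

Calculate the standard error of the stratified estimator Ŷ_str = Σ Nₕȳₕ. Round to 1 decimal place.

11499.2

Var(Ŷ_str) = Σₕ Nₕ²(1 − fₕ)sₕ²/nₕ.
55–64: 8021²·(1 − 1186/8021)·46.7/1186 = 2.1587345 × 10^6.
35–54: 15715²·(1 − 1019/15715)·78.2/1019 = 1.7723362 × 10^7.
65+: 11896²·(1 − 2780/11896)·240/2780 = 9.3620664 × 10^6.
18–34: 17428²·(1 − 1944/17428)·741.9/1944 = 1.0298639 × 10^8.
Sum = 1.3223055 × 10^8.
SE = √(1.3223055 × 10^8) = 11499.2.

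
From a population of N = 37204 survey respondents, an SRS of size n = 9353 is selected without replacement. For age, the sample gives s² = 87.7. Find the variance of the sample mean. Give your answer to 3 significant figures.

Under SRS without replacement, Var(ȳ) = (1 − f)·s²/n with f = n/N = 9353/37204 = 0.25139770.
Var(ȳ) = (1 − 0.25139770)·87.7/9353 = 0.74860230·0.0093766706 = 0.0070193972.

0.00702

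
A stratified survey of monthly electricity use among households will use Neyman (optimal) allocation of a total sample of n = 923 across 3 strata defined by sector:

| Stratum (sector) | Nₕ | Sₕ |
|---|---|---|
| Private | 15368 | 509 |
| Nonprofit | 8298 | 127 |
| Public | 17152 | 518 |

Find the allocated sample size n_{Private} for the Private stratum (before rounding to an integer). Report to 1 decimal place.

Neyman allocation: nₕ = n·NₕSₕ / Σⱼ NⱼSⱼ.
Σ NⱼSⱼ = 15368·509 + 8298·127 + 17152·518 = 1.7760894 × 10^7.
n_{Private} = 923·15368·509 / (1.7760894 × 10^7) = 406.5.

406.5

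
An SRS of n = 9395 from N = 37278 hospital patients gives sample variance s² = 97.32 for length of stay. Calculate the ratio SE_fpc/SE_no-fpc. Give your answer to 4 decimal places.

f = n/N = 9395/37278 = 0.25202532.
SE_no-fpc = √(s²/n) = 0.10177771; SE_fpc = √((1−f)s²/n) = 0.088022988.
Ratio = √(1−f) = 0.86485529.

0.8649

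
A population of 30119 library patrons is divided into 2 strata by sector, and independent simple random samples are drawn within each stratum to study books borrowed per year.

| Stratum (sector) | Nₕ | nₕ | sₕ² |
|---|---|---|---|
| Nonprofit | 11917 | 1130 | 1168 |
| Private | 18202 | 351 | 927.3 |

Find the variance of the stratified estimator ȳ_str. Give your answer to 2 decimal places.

1.09

Var(ȳ_str) = Σₕ Wₕ²(1 − fₕ)sₕ²/nₕ with Wₕ = Nₕ/N, N = 30119.
Nonprofit: Wₕ = 0.39566387; term = 0.39566387²·(1 − 0.09482252)·1168/1130 = 0.14647076.
Private: Wₕ = 0.60433613; term = 0.60433613²·(1 − 0.01928360)·927.3/351 = 0.94626703.
Sum = 1.0927378.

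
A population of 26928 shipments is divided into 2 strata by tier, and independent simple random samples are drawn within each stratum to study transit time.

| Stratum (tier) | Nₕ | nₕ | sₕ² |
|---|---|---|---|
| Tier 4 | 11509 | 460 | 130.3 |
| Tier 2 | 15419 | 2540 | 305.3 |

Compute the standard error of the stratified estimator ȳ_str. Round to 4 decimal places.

0.2874

Var(ȳ_str) = Σₕ Wₕ²(1 − fₕ)sₕ²/nₕ with Wₕ = Nₕ/N, N = 26928.
Tier 4: Wₕ = 0.42739899; term = 0.42739899²·(1 − 0.03996872)·130.3/460 = 0.049675123.
Tier 2: Wₕ = 0.57260101; term = 0.57260101²·(1 − 0.16473182)·305.3/2540 = 0.032917227.
Sum = 0.08259235.
SE = √(0.08259235) = 0.2874.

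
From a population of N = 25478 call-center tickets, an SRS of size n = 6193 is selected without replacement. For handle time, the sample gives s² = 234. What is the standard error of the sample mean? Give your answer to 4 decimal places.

0.1691

Under SRS without replacement, Var(ȳ) = (1 − f)·s²/n with f = n/N = 6193/25478 = 0.24307245.
Var(ȳ) = (1 − 0.24307245)·234/6193 = 0.75692755·0.037784596 = 0.028600201.
SE(ȳ) = √(0.028600201) = 0.1691.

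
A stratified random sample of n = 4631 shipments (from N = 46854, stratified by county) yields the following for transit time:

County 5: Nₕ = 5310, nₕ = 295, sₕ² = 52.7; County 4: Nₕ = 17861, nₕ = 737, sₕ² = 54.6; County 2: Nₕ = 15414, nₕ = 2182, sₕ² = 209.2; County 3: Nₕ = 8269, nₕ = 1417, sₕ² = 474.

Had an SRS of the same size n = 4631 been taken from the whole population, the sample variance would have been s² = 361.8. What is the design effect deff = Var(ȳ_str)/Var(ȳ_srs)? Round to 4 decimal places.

Var(ȳ_str) = Σ Wₕ²(1−fₕ)sₕ²/nₕ with Wₕ = Nₕ/46854:
  County 5: (5310/46854)²·(1−295/5310)·52.7/295 = 0.002167009
  County 4: (17861/46854)²·(1−737/17861)·54.6/737 = 0.0103215
  County 2: (15414/46854)²·(1−2182/15414)·209.2/2182 = 0.0089074714
  County 3: (8269/46854)²·(1−1417/8269)·474/1417 = 0.0086334721
  → Var(ȳ_str) = 0.030029453.
Var(ȳ_srs) = (1 − 4631/46854)·361.8/4631 = 0.070403815.
deff = 0.030029453 / 0.070403815 = 0.4265.

0.4265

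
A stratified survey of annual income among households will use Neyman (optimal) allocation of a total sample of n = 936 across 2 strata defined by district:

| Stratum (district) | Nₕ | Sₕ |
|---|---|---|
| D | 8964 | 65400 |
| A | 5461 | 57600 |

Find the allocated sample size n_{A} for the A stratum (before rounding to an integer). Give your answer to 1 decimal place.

Neyman allocation: nₕ = n·NₕSₕ / Σⱼ NⱼSⱼ.
Σ NⱼSⱼ = 8964·65400 + 5461·57600 = 9.007992 × 10^8.
n_{A} = 936·5461·57600 / (9.007992 × 10^8) = 326.8.

326.8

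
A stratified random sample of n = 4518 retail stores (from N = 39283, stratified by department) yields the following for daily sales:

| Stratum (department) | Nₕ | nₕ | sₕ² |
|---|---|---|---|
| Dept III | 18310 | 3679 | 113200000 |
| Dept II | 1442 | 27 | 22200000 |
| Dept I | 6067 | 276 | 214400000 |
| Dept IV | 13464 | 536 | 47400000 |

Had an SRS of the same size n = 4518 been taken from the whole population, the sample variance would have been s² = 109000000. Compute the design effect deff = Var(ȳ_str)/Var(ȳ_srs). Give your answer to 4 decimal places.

1.5966

Var(ȳ_str) = Σ Wₕ²(1−fₕ)sₕ²/nₕ with Wₕ = Nₕ/39283:
  Dept III: (18310/39283)²·(1−3679/18310)·113200000/3679 = 5341.5795
  Dept II: (1442/39283)²·(1−27/1442)·22200000/27 = 1087.1804
  Dept I: (6067/39283)²·(1−276/6067)·214400000/276 = 17686.177
  Dept IV: (13464/39283)²·(1−536/13464)·47400000/536 = 9974.9265
  → Var(ȳ_str) = 34089.863.
Var(ȳ_srs) = (1 − 4518/39283)·109000000/4518 = 21350.982.
deff = 34089.863 / 21350.982 = 1.5966.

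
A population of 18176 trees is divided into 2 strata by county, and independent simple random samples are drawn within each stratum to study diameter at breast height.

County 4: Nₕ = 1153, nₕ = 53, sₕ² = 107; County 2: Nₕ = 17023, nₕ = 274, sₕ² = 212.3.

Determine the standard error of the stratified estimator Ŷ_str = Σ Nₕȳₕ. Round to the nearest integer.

Var(Ŷ_str) = Σₕ Nₕ²(1 − fₕ)sₕ²/nₕ.
County 4: 1153²·(1 − 53/1153)·107/53 = 2.5605302 × 10^6.
County 2: 17023²·(1 − 274/17023)·212.3/274 = 2.209146 × 10^8.
Sum = 2.2347513 × 10^8.
SE = √(2.2347513 × 10^8) = 14949.

14949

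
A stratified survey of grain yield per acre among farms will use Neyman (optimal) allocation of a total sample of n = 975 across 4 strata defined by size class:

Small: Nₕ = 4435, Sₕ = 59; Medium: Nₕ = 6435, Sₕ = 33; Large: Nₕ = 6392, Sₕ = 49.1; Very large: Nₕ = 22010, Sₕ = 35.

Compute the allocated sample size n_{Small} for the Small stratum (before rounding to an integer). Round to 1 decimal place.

163.7

Neyman allocation: nₕ = n·NₕSₕ / Σⱼ NⱼSⱼ.
Σ NⱼSⱼ = 4435·59 + 6435·33 + 6392·49.1 + 22010·35 = 1.5582172 × 10^6.
n_{Small} = 975·4435·59 / (1.5582172 × 10^6) = 163.7.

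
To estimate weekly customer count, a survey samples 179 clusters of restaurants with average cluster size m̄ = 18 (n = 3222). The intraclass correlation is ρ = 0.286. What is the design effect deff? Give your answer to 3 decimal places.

deff = 1 + (18 − 1)·0.286 = 1 + 4.862 = 5.862.

5.862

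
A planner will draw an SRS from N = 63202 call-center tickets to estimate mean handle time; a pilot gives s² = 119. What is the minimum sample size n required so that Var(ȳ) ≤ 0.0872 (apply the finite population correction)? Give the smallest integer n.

Without fpc, n₀ = s²/D = 119/0.0872 = 1364.6789.
With fpc, (1 − n/N)·s²/n ≤ D requires n ≥ n₀/(1 + n₀/N) = 1364.6789/(1 + 1364.6789/63202) = 1335.8351.
Rounding up, n = 1336.

1336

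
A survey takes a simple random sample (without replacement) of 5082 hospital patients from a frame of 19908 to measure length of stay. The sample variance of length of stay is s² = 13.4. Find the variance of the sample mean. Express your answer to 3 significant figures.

Under SRS without replacement, Var(ȳ) = (1 − f)·s²/n with f = n/N = 5082/19908 = 0.25527426.
Var(ȳ) = (1 − 0.25527426)·13.4/5082 = 0.74472574·0.0026367572 = 0.0019636609.

0.00196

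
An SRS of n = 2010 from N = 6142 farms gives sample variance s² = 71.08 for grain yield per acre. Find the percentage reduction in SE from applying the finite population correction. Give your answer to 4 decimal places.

17.9790

f = n/N = 2010/6142 = 0.32725497.
SE_no-fpc = √(s²/n) = 0.18805101; SE_fpc = √((1−f)s²/n) = 0.15424139.
Ratio = √(1−f) = 0.82021036. Reduction = 100·(1 − 0.82021036) = 17.9790%.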